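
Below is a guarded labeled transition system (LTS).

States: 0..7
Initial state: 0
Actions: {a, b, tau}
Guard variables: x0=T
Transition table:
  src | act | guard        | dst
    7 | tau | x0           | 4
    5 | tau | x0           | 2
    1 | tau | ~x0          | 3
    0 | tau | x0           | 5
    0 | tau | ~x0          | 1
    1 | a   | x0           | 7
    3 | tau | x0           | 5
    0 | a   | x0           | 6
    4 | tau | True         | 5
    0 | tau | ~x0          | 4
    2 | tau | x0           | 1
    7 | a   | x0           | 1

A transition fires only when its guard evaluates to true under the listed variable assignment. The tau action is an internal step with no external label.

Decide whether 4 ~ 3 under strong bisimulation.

Bisimulation quotient by refinement:
  π0 = {{0,1,2,3,4,5,6,7}}
  π1 = {{0,7},{1},{2,3,4,5},{6}}
  π2 = {{0},{1},{2},{3,4,5},{6},{7}}
  π3 = {{0},{1},{2},{3,4},{5},{6},{7}}
stable after 4 split(s): 7 block(s)
4∈{3,4}, 3∈{3,4}

Answer: BISIMILAR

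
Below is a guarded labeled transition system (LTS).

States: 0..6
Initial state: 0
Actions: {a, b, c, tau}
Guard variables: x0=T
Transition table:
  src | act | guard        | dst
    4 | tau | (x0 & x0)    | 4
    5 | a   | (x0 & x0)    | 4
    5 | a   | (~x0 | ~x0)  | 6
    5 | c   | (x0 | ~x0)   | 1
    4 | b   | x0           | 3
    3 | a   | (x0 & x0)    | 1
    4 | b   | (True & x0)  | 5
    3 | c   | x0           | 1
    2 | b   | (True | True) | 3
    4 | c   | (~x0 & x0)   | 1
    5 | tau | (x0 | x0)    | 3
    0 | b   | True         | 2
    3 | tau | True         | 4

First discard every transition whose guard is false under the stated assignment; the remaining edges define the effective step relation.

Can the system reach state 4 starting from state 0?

Guard filter leaves 11 enabled edge(s).
L0 = {0}
L1 = {2}  total {0,2}
L2 = {3}  total {0,2,3}
L3 = {1,4}  total {0,1,2,3,4}
L4 = {5}  total {0,1,2,3,4,5}
R = {0,1,2,3,4,5}
witness 4: b·b·tau

Answer: REACHABLE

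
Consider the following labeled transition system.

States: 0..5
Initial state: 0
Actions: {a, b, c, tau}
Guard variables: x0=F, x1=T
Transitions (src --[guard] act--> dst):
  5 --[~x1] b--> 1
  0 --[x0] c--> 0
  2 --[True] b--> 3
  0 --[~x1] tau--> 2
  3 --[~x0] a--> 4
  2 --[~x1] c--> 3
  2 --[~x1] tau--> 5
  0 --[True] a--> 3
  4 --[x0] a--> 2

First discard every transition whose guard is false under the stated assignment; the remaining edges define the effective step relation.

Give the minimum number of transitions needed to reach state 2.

Breadth-first toward 2:
  Layer 0: {0}
  Layer 1: {3}
  Layer 2: {4}
2 never appears.

Answer: UNREACHABLE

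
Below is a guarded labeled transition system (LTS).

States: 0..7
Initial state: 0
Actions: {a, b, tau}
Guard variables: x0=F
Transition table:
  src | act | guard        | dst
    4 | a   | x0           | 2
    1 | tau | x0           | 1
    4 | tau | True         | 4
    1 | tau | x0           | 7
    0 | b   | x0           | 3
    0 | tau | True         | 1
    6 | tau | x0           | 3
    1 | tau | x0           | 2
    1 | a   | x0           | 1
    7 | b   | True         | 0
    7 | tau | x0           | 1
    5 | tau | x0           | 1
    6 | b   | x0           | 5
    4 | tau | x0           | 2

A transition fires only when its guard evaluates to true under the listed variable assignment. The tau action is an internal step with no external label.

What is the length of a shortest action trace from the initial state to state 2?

Layered search for 2:
  depth 0: {0}
  depth 1: {1}
2 never appears.

Answer: UNREACHABLE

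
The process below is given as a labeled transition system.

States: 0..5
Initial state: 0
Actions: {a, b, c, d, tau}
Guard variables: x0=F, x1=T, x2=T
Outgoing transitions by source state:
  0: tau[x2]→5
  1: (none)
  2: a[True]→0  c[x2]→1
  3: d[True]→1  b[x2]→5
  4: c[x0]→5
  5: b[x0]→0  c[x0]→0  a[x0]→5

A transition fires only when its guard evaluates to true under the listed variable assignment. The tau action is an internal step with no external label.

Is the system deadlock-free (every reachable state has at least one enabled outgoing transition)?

Reach set: {0,5}
  0: tau→5  [1 exit(s)]
  5: ∅  [deadlock]
witness 5: tau

Answer: DEADLOCK at state 5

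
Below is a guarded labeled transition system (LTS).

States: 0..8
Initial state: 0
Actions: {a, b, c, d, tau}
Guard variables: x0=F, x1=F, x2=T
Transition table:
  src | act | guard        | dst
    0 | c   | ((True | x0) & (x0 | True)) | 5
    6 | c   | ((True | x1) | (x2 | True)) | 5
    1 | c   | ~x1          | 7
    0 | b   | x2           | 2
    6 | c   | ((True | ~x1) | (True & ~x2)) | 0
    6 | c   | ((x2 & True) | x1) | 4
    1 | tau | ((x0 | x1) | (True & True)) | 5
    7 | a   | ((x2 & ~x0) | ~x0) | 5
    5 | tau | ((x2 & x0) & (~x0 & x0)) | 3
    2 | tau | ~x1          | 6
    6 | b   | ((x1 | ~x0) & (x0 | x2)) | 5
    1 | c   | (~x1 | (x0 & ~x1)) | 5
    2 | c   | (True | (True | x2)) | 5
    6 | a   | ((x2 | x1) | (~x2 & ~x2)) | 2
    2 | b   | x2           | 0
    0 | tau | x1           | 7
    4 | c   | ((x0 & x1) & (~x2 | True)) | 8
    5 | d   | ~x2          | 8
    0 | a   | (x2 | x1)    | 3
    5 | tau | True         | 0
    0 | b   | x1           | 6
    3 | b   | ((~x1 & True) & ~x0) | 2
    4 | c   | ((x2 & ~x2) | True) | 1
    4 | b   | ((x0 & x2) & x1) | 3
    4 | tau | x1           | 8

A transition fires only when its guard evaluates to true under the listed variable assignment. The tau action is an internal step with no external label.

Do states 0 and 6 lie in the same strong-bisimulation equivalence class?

Answer: NOT BISIMILAR

Trace:
Compute ~ classes (split until stable):
  round 0: {{0,1,2,3,4,5,6,7,8}}
  round 1: {{0,6},{1},{2},{3},{4},{5},{7},{8}}
  round 2: {{0},{1},{2},{3},{4},{5},{6},{7},{8}}
stable after 3 split(s): 9 block(s)
class of 0: {0}; class of 6: {6}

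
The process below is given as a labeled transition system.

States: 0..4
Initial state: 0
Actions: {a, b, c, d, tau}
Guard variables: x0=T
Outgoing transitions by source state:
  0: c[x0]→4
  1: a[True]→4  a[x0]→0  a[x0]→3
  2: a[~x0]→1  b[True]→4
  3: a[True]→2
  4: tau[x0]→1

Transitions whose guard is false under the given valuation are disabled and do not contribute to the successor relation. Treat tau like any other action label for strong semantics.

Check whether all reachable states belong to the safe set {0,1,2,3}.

Answer: INVARIANT VIOLATED at state 4

Working:
Safe = {0,1,2,3}
Reach set: {0,1,2,3,4}
  0: ✓
  1: ✓
  2: ✓
  3: ✓
  4: VIOLATES
counterexample path to 4: c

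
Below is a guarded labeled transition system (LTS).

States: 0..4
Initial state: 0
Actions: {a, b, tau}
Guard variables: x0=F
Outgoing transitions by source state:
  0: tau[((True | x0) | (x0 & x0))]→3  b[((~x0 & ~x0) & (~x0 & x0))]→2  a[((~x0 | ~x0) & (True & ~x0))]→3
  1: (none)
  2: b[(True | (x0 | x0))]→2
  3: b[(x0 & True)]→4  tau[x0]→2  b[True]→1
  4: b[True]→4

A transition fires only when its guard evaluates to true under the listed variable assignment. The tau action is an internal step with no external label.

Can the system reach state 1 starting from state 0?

5 transition(s) survive guard evaluation.
Layer 0: {0}
Layer 1: {3}  total {0,3}
Layer 2: {1}  total {0,1,3}
Reachable = {0,1,3}
Path to 1: tau·b

Answer: REACHABLE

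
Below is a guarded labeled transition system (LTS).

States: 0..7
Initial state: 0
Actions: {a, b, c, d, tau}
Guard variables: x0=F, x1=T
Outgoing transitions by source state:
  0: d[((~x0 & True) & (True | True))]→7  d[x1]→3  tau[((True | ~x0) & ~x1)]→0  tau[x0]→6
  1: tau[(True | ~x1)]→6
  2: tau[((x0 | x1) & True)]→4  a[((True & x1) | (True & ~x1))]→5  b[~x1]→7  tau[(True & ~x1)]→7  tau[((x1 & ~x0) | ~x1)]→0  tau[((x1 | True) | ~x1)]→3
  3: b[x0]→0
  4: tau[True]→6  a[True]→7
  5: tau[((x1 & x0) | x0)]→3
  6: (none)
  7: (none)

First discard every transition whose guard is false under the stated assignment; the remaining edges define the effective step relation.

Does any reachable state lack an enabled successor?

Answer: DEADLOCK at state 3

Trace:
R = {0,3,7}
  0: d→3  d→7  [2 exit(s)]
  3: ∅  [no exit]
  7: ∅  [no exit]
trace reaching 3: d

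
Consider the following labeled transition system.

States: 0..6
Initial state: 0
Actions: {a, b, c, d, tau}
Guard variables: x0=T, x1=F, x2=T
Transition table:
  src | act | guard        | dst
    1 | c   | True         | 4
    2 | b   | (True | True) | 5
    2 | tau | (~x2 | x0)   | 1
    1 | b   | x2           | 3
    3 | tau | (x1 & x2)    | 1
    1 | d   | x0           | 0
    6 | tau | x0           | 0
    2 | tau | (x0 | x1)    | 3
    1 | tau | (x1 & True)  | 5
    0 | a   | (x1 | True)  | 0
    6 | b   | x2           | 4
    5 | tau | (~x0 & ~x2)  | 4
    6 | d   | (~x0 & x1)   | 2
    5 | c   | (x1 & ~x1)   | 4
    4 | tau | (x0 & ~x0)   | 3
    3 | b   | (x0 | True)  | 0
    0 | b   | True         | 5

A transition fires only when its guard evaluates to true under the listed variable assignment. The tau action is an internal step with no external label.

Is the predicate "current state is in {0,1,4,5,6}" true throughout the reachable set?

Answer: INVARIANT HOLDS

Analysis:
Allowed set {0,1,4,5,6}
Reachable = {0,5}
  0: ok
  5: ok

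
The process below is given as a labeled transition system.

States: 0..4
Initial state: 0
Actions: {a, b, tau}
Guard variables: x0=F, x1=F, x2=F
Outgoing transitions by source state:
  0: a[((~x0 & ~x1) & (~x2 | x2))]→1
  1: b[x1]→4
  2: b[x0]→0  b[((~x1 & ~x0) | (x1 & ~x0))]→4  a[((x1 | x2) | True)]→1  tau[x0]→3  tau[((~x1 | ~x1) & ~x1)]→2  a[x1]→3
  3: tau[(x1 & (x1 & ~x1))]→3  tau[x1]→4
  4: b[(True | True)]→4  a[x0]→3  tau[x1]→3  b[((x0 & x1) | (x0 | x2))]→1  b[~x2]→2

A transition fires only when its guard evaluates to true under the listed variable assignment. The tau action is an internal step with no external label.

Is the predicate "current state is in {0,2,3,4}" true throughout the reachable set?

Allowed set {0,2,3,4}
R = {0,1}
  0: ok
  1: ✗ unsafe
witness against invariant: a → 1

Answer: INVARIANT VIOLATED at state 1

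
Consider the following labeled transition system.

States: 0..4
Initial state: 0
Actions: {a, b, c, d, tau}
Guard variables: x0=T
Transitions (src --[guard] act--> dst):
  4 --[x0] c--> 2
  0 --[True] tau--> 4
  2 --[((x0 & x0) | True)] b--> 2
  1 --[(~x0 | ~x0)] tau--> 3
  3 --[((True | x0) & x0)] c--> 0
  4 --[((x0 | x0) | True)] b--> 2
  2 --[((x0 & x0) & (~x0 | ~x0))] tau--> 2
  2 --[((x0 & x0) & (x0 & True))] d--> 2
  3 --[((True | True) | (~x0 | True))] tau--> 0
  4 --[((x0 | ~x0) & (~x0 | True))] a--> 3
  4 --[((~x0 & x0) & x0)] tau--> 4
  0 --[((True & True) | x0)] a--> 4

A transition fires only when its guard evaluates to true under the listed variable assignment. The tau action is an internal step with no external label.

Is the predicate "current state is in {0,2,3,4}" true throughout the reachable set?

Inv-set: {0,2,3,4}
Reachable = {0,2,3,4}
  0: ✓
  2: ✓
  3: ✓
  4: ✓

Answer: INVARIANT HOLDS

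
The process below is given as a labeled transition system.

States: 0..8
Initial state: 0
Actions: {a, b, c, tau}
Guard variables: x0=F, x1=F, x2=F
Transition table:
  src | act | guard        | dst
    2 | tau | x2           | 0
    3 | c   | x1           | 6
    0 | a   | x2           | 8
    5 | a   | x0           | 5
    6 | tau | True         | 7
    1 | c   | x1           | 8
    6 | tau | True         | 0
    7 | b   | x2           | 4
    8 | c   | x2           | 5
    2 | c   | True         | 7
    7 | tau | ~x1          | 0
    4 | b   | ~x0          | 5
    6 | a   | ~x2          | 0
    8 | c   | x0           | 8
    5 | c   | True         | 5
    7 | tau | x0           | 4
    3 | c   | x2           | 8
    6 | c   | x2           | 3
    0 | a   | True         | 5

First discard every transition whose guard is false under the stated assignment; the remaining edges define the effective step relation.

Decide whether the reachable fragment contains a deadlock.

Reach set: {0,5}
  0: a→5  [deg 1]
  5: c→5  [deg 1]

Answer: DEADLOCK-FREE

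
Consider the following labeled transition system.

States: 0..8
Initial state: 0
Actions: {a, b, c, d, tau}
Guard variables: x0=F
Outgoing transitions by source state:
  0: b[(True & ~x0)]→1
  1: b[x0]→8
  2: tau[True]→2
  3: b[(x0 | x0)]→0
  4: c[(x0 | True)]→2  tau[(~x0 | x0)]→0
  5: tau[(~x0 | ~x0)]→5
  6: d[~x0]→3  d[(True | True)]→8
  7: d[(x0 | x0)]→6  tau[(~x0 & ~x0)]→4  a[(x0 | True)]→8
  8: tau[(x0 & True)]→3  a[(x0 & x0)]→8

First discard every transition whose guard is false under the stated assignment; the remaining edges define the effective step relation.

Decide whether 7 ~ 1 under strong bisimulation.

Refine partition for ~:
  π0 = {{0,1,2,3,4,5,6,7,8}}
  π1 = {{0},{1,3,8},{2,5},{4},{6},{7}}
6 equivalence class(es) (converged in 2)
class of 7: {7}; class of 1: {1,3,8}

Answer: NOT BISIMILAR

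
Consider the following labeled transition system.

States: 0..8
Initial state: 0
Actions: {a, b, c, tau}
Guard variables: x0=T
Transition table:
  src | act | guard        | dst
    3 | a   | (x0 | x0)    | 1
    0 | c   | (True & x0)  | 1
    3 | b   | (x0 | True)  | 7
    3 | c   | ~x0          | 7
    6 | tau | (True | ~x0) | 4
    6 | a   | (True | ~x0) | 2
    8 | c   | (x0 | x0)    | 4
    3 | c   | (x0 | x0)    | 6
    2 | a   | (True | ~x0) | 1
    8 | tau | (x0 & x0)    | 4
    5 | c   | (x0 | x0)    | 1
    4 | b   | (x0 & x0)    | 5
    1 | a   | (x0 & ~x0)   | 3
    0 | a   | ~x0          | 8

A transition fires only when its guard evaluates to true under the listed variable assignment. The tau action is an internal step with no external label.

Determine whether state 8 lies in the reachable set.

Answer: UNREACHABLE

Working:
Guard filter leaves 11 enabled edge(s).
depth 0: {0}
depth 1: {1}  total {0,1}
Reach set: {0,1}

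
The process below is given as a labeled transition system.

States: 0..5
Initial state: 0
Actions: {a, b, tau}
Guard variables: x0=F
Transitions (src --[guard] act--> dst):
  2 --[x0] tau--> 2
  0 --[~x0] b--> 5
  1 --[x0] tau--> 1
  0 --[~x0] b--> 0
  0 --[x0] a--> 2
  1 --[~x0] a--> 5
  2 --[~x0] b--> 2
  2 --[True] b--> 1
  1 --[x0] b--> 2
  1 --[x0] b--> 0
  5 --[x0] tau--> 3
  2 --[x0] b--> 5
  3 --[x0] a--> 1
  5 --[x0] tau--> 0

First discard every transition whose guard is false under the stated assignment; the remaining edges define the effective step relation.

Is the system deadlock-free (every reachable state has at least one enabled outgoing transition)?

Answer: DEADLOCK at state 5

Trace:
R = {0,5}
  0: b→0  b→5  [deg 2]
  5: ∅  [deadlock]
witness 5: b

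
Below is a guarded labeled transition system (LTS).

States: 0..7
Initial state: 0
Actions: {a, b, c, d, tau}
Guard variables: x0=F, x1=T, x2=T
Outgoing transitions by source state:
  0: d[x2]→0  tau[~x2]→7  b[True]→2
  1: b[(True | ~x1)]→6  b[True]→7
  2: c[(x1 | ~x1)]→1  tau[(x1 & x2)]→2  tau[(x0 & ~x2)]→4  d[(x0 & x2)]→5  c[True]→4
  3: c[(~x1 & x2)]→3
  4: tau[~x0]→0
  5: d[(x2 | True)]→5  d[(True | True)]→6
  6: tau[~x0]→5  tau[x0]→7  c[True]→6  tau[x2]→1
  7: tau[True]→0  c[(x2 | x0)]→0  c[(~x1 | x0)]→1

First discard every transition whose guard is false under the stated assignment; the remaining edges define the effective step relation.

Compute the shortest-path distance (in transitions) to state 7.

Answer: 3

Working:
BFS to 7:
  Layer 0: {0}
  Layer 1: {2}
  Layer 2: {1,4}
  Layer 3: {6,7}
first hit 7 at d=3 via b·c·b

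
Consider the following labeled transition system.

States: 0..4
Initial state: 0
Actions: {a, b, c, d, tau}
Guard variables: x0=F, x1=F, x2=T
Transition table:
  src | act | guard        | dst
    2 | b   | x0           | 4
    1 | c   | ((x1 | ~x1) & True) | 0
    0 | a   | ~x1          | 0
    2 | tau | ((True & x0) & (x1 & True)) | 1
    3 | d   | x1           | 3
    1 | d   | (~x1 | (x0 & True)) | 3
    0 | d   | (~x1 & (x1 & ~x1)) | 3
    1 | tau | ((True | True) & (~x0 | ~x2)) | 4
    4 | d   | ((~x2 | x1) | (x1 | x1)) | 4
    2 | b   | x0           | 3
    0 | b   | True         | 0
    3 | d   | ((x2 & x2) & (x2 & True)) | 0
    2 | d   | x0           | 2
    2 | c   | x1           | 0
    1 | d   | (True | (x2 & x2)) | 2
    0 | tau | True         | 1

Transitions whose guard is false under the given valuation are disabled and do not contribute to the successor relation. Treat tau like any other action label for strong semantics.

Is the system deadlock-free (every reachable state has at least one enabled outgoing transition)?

Reachable = {0,1,2,3,4}
  0: a→0  b→0  tau→1  [deg 3]
  1: c→0  d→2  d→3  tau→4  [deg 4]
  2: ∅  [deadlock]
  3: d→0  [deg 1]
  4: ∅  [deadlock]
trace reaching 2: tau·d

Answer: DEADLOCK at state 2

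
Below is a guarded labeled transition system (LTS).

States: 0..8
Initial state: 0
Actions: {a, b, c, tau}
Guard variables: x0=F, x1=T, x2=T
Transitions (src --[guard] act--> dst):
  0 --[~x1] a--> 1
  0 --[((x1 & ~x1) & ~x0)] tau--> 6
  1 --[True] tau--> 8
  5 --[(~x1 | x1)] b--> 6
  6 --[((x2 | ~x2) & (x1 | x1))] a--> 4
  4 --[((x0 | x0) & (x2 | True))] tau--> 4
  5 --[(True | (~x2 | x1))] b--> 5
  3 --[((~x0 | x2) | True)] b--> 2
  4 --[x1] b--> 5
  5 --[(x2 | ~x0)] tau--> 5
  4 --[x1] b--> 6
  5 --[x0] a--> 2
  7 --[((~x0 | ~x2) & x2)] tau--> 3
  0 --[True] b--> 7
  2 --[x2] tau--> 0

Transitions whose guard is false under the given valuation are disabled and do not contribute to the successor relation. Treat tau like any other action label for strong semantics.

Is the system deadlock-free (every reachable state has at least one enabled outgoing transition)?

Reachable = {0,2,3,7}
  0: b→7  [1 exit(s)]
  2: tau→0  [1 exit(s)]
  3: b→2  [1 exit(s)]
  7: tau→3  [1 exit(s)]

Answer: DEADLOCK-FREE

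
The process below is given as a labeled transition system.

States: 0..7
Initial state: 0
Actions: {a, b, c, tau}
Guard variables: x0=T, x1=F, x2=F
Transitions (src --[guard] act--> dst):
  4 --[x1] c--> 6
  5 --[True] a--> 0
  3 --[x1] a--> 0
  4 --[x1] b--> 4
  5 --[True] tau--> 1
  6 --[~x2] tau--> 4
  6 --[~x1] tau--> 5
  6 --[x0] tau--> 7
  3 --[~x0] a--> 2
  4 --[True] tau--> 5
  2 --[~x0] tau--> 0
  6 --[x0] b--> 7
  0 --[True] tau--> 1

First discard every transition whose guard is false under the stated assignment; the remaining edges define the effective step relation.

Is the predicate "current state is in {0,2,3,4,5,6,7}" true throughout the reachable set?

Answer: INVARIANT VIOLATED at state 1

Working:
Allowed set {0,2,3,4,5,6,7}
Reach set: {0,1}
  0: ok
  1: ✗ unsafe
counterexample path to 1: tau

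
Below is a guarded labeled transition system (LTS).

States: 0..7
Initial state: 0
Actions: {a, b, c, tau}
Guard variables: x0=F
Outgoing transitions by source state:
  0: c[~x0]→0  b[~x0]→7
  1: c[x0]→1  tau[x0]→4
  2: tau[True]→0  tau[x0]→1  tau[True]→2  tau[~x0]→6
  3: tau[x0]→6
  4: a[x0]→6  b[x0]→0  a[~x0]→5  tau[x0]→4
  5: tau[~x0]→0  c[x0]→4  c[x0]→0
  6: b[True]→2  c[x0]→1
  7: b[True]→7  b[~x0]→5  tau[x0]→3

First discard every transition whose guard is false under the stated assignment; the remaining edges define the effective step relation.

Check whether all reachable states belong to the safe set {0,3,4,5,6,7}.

Allowed set {0,3,4,5,6,7}
Reachable = {0,5,7}
  0: ok
  5: ok
  7: ok

Answer: INVARIANT HOLDS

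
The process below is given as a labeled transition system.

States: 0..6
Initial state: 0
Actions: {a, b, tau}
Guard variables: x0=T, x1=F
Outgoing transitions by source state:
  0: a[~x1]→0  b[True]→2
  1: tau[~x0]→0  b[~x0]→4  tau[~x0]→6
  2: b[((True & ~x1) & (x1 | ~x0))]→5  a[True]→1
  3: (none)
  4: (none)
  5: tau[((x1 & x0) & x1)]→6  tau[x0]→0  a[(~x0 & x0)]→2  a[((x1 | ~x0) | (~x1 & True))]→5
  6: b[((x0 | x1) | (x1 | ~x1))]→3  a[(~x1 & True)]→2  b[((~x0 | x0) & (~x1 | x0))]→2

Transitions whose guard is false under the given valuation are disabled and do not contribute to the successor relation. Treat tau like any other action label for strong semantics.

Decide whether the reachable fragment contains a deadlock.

Answer: DEADLOCK at state 1

Working:
R = {0,1,2}
  0: a→0  b→2  [2 out]
  1: ∅  [deadlock]
  2: a→1  [1 out]
Path to 1: b·a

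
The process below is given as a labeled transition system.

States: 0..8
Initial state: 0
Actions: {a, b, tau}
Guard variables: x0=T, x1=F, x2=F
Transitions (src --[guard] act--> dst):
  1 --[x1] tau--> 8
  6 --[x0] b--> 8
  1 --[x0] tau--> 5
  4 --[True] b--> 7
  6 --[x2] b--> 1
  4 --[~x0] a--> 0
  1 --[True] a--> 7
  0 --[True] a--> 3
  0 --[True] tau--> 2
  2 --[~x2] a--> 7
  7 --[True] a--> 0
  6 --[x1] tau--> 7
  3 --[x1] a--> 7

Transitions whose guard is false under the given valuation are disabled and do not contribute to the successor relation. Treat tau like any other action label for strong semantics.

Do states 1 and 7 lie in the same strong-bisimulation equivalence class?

Compute ~ classes (split until stable):
  round 0: {{0,1,2,3,4,5,6,7,8}}
  round 1: {{0,1},{2,7},{3,5,8},{4,6}}
  round 2: {{0},{1},{2},{3,5,8},{4},{6},{7}}
Fixed point at round 3; 7 class(es).
[1]={1}  [7]={7}

Answer: NOT BISIMILAR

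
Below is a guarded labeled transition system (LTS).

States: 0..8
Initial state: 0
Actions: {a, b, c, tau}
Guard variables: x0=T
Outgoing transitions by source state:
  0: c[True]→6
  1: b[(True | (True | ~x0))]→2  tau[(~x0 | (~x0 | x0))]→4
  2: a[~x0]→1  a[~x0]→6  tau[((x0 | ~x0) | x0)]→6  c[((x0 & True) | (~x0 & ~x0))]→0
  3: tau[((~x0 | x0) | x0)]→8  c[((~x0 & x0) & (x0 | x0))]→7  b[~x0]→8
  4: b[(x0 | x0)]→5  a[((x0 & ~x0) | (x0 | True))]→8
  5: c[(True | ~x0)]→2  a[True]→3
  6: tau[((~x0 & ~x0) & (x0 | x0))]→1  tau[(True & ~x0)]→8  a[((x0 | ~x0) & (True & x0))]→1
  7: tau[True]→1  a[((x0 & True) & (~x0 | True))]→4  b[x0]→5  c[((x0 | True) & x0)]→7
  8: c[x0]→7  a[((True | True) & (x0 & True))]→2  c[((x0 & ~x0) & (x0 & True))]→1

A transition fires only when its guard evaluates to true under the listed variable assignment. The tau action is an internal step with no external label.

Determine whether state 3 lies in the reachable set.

Answer: REACHABLE

Trace:
After dropping false guards: 17 live edges.
depth 0: {0}
depth 1: {6}  cumulative {0,6}
depth 2: {1}  cumulative {0,1,6}
depth 3: {2,4}  cumulative {0,1,2,4,6}
depth 4: {5,8}  cumulative {0,1,2,4,5,6,8}
depth 5: {3,7}  cumulative {0,1,2,3,4,5,6,7,8}
R = {0,1,2,3,4,5,6,7,8}
Path to 3: c·a·tau·b·a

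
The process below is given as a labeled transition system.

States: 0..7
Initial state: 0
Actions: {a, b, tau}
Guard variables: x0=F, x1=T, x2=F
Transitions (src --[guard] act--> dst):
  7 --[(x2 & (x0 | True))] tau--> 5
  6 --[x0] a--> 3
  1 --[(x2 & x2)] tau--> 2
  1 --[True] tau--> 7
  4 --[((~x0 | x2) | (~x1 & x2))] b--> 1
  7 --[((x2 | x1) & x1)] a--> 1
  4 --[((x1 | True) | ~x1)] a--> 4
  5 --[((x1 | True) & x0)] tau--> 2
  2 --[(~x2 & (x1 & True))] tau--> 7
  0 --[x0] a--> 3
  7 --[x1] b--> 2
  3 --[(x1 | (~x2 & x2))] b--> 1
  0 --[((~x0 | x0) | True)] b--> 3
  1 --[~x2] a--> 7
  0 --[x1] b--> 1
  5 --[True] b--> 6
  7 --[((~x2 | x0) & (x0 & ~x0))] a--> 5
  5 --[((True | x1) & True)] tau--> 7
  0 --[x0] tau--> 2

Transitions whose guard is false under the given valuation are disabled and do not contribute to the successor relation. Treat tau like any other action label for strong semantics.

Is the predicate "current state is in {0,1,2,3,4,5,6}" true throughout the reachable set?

Safe = {0,1,2,3,4,5,6}
Reachable = {0,1,2,3,7}
  0: ok
  1: ok
  2: ok
  3: ok
  7: VIOLATES
witness against invariant: b·tau → 7

Answer: INVARIANT VIOLATED at state 7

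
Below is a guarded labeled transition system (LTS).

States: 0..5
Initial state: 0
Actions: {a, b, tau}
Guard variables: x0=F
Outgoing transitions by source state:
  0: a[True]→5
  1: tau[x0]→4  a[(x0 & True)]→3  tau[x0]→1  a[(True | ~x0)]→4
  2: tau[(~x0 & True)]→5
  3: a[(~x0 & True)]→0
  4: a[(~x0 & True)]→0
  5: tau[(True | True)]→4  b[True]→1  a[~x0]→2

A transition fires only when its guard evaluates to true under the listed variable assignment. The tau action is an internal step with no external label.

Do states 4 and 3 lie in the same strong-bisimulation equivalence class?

Compute ~ classes (split until stable):
  round 0: {{0,1,2,3,4,5}}
  round 1: {{0,1,3,4},{2},{5}}
  round 2: {{0},{1,3,4},{2},{5}}
  round 3: {{0},{1},{2},{3,4},{5}}
Fixed point at round 4; 5 class(es).
class of 4: {3,4}; class of 3: {3,4}

Answer: BISIMILAR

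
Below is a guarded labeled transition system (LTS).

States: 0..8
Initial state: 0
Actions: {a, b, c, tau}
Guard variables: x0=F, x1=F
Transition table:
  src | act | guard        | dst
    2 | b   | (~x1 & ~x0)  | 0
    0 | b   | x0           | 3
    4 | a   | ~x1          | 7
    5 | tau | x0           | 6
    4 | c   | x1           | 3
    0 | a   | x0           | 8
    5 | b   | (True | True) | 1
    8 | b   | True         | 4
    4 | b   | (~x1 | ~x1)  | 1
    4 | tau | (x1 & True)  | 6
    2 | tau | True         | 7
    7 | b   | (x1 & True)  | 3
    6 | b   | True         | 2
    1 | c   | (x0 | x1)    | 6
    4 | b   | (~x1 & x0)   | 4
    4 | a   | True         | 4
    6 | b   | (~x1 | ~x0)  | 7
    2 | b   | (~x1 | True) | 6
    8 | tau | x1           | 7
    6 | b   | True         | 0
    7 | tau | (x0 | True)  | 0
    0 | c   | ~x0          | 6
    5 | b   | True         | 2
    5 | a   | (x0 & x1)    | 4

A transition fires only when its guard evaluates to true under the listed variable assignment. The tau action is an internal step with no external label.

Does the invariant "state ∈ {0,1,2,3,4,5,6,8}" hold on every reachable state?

Safe = {0,1,2,3,4,5,6,8}
Reach set: {0,2,6,7}
  0: ok
  2: ok
  6: ok
  7: ✗ unsafe
counterexample path to 7: c·b

Answer: INVARIANT VIOLATED at state 7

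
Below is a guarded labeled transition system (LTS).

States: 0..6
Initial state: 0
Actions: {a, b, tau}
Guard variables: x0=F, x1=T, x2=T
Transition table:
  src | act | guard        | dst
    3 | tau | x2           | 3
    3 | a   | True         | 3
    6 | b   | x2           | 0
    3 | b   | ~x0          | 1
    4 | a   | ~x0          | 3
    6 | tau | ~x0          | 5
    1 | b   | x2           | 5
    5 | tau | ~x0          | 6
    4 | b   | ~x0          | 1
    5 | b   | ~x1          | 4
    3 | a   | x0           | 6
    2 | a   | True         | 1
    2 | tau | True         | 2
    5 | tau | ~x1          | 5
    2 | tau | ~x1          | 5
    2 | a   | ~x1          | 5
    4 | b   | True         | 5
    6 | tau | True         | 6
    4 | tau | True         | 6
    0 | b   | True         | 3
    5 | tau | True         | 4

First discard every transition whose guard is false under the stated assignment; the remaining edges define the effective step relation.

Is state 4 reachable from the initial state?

Answer: REACHABLE

Analysis:
16 transition(s) survive guard evaluation.
Layer 0: {0}
Layer 1: {3}  total {0,3}
Layer 2: {1}  total {0,1,3}
Layer 3: {5}  total {0,1,3,5}
Layer 4: {4,6}  total {0,1,3,4,5,6}
R = {0,1,3,4,5,6}
Path to 4: b·b·b·tau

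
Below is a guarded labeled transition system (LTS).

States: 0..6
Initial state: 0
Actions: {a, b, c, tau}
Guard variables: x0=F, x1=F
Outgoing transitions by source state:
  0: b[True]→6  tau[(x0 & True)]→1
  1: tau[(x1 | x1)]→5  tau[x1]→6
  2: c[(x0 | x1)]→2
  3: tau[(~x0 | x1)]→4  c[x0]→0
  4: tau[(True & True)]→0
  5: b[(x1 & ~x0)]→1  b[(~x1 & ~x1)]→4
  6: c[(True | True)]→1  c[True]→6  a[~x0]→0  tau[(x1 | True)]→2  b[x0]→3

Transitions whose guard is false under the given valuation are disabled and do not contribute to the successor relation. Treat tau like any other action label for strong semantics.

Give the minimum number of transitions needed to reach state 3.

Answer: UNREACHABLE

Working:
Layered search for 3:
  L0 = {0}
  L1 = {6}
  L2 = {1,2}
3 never appears.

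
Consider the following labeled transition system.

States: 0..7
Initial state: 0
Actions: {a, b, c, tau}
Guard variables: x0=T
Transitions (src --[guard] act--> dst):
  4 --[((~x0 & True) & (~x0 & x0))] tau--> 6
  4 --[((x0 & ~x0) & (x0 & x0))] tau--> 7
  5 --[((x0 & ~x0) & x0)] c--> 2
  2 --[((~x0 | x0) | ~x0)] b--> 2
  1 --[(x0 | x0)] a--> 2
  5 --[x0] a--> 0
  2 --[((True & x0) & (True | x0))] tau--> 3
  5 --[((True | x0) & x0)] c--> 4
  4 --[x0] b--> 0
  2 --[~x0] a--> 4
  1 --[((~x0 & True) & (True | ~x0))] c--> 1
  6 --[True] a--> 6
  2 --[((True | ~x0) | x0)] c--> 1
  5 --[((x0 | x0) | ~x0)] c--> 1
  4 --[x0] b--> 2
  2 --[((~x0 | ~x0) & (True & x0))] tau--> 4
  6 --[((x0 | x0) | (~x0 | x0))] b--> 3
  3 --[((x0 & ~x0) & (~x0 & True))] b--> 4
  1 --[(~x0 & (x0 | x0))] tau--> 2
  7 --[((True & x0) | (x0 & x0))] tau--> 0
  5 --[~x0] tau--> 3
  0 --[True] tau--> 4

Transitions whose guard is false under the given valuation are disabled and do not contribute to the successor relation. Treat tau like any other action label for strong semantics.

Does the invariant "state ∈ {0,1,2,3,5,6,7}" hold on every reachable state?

Safe = {0,1,2,3,5,6,7}
Reachable = {0,1,2,3,4}
  0: ✓
  1: ✓
  2: ✓
  3: ✓
  4: VIOLATES
counterexample path to 4: tau

Answer: INVARIANT VIOLATED at state 4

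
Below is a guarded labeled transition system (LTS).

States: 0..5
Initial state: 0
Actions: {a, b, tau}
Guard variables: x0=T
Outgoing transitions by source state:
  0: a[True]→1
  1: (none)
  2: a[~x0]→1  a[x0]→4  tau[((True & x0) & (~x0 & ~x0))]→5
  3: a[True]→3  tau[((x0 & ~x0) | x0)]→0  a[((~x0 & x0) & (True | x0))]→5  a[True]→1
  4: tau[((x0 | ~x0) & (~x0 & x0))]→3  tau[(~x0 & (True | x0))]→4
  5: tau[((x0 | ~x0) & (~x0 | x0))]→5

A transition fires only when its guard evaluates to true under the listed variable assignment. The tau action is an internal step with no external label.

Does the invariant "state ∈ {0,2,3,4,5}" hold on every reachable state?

Allowed set {0,2,3,4,5}
Reachable = {0,1}
  0: ✓
  1: VIOLATES
reach 1 via a — violates

Answer: INVARIANT VIOLATED at state 1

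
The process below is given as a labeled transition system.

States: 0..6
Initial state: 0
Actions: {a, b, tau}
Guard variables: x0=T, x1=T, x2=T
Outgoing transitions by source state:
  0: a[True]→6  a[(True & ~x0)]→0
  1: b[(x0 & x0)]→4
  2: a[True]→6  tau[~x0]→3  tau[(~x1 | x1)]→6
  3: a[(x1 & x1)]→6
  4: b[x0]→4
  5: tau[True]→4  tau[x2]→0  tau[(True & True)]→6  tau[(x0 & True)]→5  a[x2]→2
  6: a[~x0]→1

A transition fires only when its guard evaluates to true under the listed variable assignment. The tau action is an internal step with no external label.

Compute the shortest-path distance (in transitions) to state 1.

Answer: UNREACHABLE

Trace:
Layered search for 1:
  Layer 0: {0}
  Layer 1: {6}
1 never appears.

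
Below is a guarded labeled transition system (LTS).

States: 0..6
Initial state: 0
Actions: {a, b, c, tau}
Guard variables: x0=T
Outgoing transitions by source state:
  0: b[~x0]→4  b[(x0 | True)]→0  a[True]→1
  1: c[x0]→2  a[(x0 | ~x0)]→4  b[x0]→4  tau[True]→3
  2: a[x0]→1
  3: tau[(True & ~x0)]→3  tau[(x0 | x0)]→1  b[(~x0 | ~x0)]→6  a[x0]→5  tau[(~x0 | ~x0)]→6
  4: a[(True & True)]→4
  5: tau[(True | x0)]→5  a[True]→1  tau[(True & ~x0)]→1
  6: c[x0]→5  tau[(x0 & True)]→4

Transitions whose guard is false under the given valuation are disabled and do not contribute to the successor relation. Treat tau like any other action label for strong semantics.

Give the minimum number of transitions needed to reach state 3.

Answer: 2

Trace:
BFS to 3:
  Layer 0: {0}
  Layer 1: {1}
  Layer 2: {2,3,4}
first hit 3 at d=2 via a·tau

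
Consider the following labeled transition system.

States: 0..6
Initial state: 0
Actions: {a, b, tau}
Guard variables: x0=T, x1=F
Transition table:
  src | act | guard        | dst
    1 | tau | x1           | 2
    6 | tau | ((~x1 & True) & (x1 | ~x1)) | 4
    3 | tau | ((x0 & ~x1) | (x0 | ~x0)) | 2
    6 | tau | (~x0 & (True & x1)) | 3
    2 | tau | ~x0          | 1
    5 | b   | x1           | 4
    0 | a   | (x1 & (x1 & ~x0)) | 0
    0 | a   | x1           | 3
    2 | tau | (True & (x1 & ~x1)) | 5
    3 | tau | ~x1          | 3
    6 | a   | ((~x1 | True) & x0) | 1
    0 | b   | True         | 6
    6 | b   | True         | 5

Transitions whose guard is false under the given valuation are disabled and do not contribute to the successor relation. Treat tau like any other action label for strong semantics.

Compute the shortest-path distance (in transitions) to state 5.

Answer: 2

Trace:
Layered search for 5:
  depth 0: {0}
  depth 1: {6}
  depth 2: {1,4,5}
first hit 5 at d=2 via b·b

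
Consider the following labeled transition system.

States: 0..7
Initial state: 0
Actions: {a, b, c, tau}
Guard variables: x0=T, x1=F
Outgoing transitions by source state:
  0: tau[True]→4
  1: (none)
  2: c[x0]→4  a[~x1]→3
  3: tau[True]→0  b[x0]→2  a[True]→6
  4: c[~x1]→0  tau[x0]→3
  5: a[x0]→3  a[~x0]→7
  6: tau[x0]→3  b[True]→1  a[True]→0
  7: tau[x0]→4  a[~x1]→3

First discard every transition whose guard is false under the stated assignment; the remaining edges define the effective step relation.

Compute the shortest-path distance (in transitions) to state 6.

Answer: 3

Trace:
Breadth-first toward 6:
  Layer 0: {0}
  Layer 1: {4}
  Layer 2: {3}
  Layer 3: {2,6}
first hit 6 at d=3 via tau·tau·a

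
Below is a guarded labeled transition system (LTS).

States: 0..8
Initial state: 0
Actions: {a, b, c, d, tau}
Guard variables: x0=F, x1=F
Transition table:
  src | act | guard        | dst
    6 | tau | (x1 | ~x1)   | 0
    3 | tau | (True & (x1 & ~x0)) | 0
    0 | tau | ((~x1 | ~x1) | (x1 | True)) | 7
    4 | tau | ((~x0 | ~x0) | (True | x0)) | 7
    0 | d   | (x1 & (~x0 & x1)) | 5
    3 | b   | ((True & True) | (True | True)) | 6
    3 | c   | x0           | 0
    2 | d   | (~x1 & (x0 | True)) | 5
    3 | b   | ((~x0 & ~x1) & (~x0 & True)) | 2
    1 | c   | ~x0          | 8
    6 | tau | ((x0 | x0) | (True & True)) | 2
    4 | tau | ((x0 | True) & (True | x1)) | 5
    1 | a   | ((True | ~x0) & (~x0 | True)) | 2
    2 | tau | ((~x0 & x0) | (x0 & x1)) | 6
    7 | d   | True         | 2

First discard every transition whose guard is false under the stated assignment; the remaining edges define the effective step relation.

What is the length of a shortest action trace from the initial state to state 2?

Layered search for 2:
  depth 0: {0}
  depth 1: {7}
  depth 2: {2}
depth(2)=2, e.g. tau·d

Answer: 2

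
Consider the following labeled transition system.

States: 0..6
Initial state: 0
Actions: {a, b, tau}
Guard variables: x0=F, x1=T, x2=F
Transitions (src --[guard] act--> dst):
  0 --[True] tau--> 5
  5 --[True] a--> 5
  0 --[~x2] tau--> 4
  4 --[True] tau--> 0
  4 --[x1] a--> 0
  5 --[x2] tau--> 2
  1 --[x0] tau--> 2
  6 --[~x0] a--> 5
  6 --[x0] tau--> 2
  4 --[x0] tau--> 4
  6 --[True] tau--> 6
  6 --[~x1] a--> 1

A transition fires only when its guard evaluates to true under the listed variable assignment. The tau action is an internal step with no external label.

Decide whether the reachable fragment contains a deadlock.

R = {0,4,5}
  0: tau→4  tau→5  [2 out]
  4: a→0  tau→0  [2 out]
  5: a→5  [1 out]

Answer: DEADLOCK-FREE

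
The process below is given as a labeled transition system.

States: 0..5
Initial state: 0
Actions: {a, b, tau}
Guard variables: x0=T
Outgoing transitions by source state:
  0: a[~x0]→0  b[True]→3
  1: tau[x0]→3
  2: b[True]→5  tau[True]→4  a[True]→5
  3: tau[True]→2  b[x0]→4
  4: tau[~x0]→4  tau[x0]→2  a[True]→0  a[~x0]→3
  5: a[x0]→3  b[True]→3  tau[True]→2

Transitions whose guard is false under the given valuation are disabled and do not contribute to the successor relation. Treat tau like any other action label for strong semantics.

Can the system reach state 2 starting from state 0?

After dropping false guards: 12 live edges.
L0 = {0}
L1 = {3}  total {0,3}
L2 = {2,4}  total {0,2,3,4}
L3 = {5}  total {0,2,3,4,5}
Reachable = {0,2,3,4,5}
trace reaching 2: b·tau

Answer: REACHABLE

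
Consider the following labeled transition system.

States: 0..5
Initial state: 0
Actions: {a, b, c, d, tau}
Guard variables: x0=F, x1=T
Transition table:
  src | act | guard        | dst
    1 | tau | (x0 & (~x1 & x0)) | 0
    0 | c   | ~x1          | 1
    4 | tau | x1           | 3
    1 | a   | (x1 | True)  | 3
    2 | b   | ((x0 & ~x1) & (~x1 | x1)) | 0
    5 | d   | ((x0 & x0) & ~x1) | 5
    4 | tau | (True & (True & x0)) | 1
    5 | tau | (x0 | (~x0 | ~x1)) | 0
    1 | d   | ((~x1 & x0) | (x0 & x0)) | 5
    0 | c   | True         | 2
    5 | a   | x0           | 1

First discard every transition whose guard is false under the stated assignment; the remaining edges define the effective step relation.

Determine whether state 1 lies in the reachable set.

After dropping false guards: 4 live edges.
depth 0: {0}
depth 1: {2}  total {0,2}
Reachable = {0,2}

Answer: UNREACHABLE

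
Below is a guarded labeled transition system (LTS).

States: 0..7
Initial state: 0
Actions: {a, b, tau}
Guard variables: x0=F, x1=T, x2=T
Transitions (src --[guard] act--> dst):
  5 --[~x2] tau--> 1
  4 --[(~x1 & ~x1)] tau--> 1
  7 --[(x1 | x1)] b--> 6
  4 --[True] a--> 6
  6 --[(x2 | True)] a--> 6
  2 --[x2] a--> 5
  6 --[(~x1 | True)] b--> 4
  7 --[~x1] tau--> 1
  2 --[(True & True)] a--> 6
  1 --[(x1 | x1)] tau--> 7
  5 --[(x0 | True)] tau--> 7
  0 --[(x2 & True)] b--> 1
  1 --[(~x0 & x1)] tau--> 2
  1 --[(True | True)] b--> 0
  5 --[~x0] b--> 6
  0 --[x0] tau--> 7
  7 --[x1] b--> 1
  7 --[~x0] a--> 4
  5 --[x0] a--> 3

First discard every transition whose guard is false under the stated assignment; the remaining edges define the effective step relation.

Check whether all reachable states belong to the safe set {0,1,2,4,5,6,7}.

Inv-set: {0,1,2,4,5,6,7}
Reachable = {0,1,2,4,5,6,7}
  0: ok
  1: ok
  2: ok
  4: ok
  5: ok
  6: ok
  7: ok

Answer: INVARIANT HOLDS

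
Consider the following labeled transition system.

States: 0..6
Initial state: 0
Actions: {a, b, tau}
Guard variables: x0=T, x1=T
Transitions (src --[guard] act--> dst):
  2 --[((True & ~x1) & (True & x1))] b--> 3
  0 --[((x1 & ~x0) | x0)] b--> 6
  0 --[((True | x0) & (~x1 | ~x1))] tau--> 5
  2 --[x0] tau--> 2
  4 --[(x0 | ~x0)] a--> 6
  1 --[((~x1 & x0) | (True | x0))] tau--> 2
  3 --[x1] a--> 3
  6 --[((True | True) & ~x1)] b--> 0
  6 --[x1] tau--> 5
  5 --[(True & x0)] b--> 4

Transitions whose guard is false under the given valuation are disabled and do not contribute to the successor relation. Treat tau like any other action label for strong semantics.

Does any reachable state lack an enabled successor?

Answer: DEADLOCK-FREE

Working:
R = {0,4,5,6}
  0: b→6  [deg 1]
  4: a→6  [deg 1]
  5: b→4  [deg 1]
  6: tau→5  [deg 1]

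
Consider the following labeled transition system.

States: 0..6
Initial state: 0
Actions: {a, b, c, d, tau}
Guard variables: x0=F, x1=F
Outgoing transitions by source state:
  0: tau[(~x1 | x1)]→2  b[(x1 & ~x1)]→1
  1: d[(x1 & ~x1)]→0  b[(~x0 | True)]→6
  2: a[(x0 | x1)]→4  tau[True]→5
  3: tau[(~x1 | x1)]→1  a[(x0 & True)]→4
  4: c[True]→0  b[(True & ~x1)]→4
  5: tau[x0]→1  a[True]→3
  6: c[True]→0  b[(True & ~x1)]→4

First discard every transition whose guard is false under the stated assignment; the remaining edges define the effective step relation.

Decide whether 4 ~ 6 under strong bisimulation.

Refine partition for ~:
  π0 = {{0,1,2,3,4,5,6}}
  π1 = {{0,2,3},{1},{4,6},{5}}
  π2 = {{0},{1},{2},{3},{4,6},{5}}
Fixed point at round 3; 6 class(es).
4∈{4,6}, 6∈{4,6}

Answer: BISIMILAR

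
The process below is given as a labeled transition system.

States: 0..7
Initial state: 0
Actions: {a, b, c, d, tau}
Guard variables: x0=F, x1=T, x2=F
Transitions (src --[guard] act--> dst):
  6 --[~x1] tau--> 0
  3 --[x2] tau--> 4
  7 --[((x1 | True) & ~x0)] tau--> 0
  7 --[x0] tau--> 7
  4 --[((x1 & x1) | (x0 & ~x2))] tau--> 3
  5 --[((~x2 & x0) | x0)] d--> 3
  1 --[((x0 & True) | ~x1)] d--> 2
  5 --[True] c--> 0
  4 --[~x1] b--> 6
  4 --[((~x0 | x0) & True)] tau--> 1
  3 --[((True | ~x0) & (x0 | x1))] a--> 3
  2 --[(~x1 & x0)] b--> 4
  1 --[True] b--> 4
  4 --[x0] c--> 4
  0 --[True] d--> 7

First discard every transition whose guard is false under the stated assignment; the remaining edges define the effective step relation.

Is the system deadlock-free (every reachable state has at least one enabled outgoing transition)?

R = {0,7}
  0: d→7  [1 exit(s)]
  7: tau→0  [1 exit(s)]

Answer: DEADLOCK-FREE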